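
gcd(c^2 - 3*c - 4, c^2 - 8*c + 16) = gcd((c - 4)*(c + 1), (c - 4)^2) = c - 4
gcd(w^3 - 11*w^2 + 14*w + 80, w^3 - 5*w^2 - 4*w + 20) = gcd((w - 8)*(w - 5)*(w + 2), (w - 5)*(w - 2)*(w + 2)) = w^2 - 3*w - 10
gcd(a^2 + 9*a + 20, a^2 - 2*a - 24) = a + 4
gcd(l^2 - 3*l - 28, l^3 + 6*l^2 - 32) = l + 4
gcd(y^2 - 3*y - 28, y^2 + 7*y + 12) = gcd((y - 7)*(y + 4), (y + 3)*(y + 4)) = y + 4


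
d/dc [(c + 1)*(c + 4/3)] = 2*c + 7/3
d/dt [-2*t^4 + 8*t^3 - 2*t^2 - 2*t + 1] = -8*t^3 + 24*t^2 - 4*t - 2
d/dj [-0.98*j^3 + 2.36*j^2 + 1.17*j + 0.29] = -2.94*j^2 + 4.72*j + 1.17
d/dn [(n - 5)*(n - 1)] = 2*n - 6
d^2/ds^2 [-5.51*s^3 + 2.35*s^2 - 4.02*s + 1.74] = 4.7 - 33.06*s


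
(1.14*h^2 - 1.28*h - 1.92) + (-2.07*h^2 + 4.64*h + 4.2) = -0.93*h^2 + 3.36*h + 2.28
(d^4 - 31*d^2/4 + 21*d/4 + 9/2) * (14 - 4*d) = -4*d^5 + 14*d^4 + 31*d^3 - 259*d^2/2 + 111*d/2 + 63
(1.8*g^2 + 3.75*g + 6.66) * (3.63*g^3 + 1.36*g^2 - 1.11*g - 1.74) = 6.534*g^5 + 16.0605*g^4 + 27.2778*g^3 + 1.7631*g^2 - 13.9176*g - 11.5884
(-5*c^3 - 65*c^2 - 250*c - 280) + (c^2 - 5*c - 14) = -5*c^3 - 64*c^2 - 255*c - 294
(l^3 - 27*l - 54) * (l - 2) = l^4 - 2*l^3 - 27*l^2 + 108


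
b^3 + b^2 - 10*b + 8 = (b - 2)*(b - 1)*(b + 4)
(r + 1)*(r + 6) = r^2 + 7*r + 6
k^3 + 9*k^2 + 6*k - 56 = (k - 2)*(k + 4)*(k + 7)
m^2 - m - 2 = (m - 2)*(m + 1)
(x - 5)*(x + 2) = x^2 - 3*x - 10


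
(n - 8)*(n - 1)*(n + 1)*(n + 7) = n^4 - n^3 - 57*n^2 + n + 56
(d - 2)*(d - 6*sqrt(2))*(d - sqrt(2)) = d^3 - 7*sqrt(2)*d^2 - 2*d^2 + 12*d + 14*sqrt(2)*d - 24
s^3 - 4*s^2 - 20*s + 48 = (s - 6)*(s - 2)*(s + 4)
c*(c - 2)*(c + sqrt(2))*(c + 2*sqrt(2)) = c^4 - 2*c^3 + 3*sqrt(2)*c^3 - 6*sqrt(2)*c^2 + 4*c^2 - 8*c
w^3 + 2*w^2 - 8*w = w*(w - 2)*(w + 4)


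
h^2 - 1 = (h - 1)*(h + 1)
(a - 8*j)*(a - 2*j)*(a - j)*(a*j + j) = a^4*j - 11*a^3*j^2 + a^3*j + 26*a^2*j^3 - 11*a^2*j^2 - 16*a*j^4 + 26*a*j^3 - 16*j^4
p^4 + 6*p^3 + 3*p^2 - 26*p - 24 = (p - 2)*(p + 1)*(p + 3)*(p + 4)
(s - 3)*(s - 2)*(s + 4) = s^3 - s^2 - 14*s + 24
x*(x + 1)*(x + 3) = x^3 + 4*x^2 + 3*x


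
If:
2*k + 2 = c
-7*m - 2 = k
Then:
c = -14*m - 2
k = -7*m - 2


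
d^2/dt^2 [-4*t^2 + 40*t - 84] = -8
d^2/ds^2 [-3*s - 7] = 0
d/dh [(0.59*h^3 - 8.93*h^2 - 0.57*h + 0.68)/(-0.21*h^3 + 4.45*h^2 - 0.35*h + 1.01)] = (0.750200000000001*h^4 - 0.652400000000014*h^3 + 7.8781*h^2 - 24.0906*h - 0.3377)/(0.0441*h^6 - 1.869*h^5 + 19.9495*h^4 - 3.5392*h^3 + 9.1115*h^2 - 0.707*h + 1.0201)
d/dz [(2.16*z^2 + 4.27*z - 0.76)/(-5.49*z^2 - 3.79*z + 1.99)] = (15.2559*z^2 + 0.251999999999999*z + 5.6169)/(30.1401*z^4 + 41.6142*z^3 - 7.4861*z^2 - 15.0842*z + 3.9601)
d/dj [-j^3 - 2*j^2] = j*(-3*j - 4)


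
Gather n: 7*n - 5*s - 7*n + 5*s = 0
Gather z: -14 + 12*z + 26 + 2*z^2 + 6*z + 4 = 2*z^2 + 18*z + 16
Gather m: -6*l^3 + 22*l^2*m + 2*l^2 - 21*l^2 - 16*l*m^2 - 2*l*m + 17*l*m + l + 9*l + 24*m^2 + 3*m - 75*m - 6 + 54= -6*l^3 - 19*l^2 + 10*l + m^2*(24 - 16*l) + m*(22*l^2 + 15*l - 72) + 48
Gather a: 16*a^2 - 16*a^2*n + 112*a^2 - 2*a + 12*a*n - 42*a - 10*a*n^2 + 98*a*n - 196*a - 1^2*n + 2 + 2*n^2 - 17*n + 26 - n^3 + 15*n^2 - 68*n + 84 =a^2*(128 - 16*n) + a*(-10*n^2 + 110*n - 240) - n^3 + 17*n^2 - 86*n + 112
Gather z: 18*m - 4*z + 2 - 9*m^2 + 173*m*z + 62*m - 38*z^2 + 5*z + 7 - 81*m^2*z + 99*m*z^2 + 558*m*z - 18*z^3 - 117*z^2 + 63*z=-9*m^2 + 80*m - 18*z^3 + z^2*(99*m - 155) + z*(-81*m^2 + 731*m + 64) + 9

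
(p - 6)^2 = p^2 - 12*p + 36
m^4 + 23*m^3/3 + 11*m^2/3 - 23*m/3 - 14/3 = (m - 1)*(m + 2/3)*(m + 1)*(m + 7)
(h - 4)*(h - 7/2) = h^2 - 15*h/2 + 14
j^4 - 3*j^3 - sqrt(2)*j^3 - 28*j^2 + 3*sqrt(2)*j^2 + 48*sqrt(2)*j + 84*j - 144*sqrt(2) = (j - 3)*(j - 3*sqrt(2))*(j - 2*sqrt(2))*(j + 4*sqrt(2))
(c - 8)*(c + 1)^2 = c^3 - 6*c^2 - 15*c - 8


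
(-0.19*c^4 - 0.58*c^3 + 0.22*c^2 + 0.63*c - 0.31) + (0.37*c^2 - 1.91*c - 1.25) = -0.19*c^4 - 0.58*c^3 + 0.59*c^2 - 1.28*c - 1.56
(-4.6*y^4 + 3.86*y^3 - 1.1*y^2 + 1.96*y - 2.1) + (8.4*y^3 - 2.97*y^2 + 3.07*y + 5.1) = -4.6*y^4 + 12.26*y^3 - 4.07*y^2 + 5.03*y + 3.0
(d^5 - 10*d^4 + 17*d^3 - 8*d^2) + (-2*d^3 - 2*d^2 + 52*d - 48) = d^5 - 10*d^4 + 15*d^3 - 10*d^2 + 52*d - 48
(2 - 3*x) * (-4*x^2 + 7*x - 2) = 12*x^3 - 29*x^2 + 20*x - 4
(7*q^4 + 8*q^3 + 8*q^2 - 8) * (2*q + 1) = 14*q^5 + 23*q^4 + 24*q^3 + 8*q^2 - 16*q - 8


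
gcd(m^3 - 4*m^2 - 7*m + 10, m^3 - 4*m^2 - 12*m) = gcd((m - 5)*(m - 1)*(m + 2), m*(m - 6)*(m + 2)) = m + 2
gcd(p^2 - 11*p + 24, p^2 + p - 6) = 1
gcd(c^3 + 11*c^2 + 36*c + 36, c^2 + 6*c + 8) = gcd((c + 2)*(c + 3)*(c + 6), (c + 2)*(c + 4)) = c + 2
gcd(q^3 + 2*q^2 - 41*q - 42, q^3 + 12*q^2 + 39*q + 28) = q^2 + 8*q + 7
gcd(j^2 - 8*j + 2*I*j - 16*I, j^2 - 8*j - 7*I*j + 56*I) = j - 8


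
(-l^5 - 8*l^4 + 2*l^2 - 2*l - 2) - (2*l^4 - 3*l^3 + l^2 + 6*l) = -l^5 - 10*l^4 + 3*l^3 + l^2 - 8*l - 2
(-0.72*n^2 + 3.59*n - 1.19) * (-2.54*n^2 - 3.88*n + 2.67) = 1.8288*n^4 - 6.325*n^3 - 12.829*n^2 + 14.2025*n - 3.1773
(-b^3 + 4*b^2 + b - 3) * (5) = -5*b^3 + 20*b^2 + 5*b - 15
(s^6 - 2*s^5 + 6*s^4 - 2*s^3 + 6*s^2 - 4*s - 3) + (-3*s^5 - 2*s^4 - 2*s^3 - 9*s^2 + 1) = s^6 - 5*s^5 + 4*s^4 - 4*s^3 - 3*s^2 - 4*s - 2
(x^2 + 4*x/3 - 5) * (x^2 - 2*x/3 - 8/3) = x^4 + 2*x^3/3 - 77*x^2/9 - 2*x/9 + 40/3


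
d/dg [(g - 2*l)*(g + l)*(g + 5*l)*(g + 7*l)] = 4*g^3 + 33*g^2*l + 42*g*l^2 - 59*l^3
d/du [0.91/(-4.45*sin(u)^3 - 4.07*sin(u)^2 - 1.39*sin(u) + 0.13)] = (12.1485*sin(u)^2 + 7.4074*sin(u) + 1.2649)*cos(u)/(4.45*sin(u)^3 + 4.07*sin(u)^2 + 1.39*sin(u) - 0.13)^2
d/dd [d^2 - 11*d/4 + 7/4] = 2*d - 11/4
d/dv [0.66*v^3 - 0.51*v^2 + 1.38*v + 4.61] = 1.98*v^2 - 1.02*v + 1.38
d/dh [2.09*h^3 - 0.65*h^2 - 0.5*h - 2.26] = 6.27*h^2 - 1.3*h - 0.5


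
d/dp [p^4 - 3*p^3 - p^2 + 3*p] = 4*p^3 - 9*p^2 - 2*p + 3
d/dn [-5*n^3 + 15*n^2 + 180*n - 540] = -15*n^2 + 30*n + 180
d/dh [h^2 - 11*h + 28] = 2*h - 11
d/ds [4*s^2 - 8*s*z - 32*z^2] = 8*s - 8*z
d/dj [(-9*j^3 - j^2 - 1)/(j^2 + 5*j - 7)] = (-9*j^4 - 90*j^3 + 184*j^2 + 16*j + 5)/(j^4 + 10*j^3 + 11*j^2 - 70*j + 49)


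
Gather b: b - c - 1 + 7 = b - c + 6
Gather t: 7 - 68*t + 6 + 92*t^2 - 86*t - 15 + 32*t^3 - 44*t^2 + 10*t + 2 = 32*t^3 + 48*t^2 - 144*t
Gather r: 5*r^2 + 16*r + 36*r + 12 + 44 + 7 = 5*r^2 + 52*r + 63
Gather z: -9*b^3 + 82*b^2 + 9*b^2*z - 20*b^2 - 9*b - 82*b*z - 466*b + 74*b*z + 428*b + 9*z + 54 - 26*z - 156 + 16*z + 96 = -9*b^3 + 62*b^2 - 47*b + z*(9*b^2 - 8*b - 1) - 6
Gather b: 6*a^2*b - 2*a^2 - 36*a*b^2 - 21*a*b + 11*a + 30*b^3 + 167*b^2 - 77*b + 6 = -2*a^2 + 11*a + 30*b^3 + b^2*(167 - 36*a) + b*(6*a^2 - 21*a - 77) + 6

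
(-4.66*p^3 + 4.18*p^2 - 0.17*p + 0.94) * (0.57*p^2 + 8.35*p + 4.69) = -2.6562*p^5 - 36.5284*p^4 + 12.9507*p^3 + 18.7205*p^2 + 7.0517*p + 4.4086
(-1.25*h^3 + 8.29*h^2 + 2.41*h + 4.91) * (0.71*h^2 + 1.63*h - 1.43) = -0.8875*h^5 + 3.8484*h^4 + 17.0113*h^3 - 4.4403*h^2 + 4.557*h - 7.0213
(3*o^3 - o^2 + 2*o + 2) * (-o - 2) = -3*o^4 - 5*o^3 - 6*o - 4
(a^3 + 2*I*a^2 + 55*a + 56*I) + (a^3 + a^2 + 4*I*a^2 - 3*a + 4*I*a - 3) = 2*a^3 + a^2 + 6*I*a^2 + 52*a + 4*I*a - 3 + 56*I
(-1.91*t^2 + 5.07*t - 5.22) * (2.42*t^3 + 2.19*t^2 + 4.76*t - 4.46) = -4.6222*t^5 + 8.0865*t^4 - 10.6207*t^3 + 21.22*t^2 - 47.4594*t + 23.2812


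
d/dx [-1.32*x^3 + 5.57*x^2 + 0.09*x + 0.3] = -3.96*x^2 + 11.14*x + 0.09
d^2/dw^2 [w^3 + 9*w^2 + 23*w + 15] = 6*w + 18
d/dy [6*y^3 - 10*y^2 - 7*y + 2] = 18*y^2 - 20*y - 7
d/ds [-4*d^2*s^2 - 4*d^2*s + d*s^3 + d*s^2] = d*(-8*d*s - 4*d + 3*s^2 + 2*s)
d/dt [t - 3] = 1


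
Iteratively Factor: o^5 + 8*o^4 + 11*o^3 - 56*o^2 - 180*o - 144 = (o + 3)*(o^4 + 5*o^3 - 4*o^2 - 44*o - 48) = (o + 2)*(o + 3)*(o^3 + 3*o^2 - 10*o - 24) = (o + 2)*(o + 3)*(o + 4)*(o^2 - o - 6) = (o - 3)*(o + 2)*(o + 3)*(o + 4)*(o + 2)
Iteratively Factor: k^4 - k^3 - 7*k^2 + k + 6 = (k - 3)*(k^3 + 2*k^2 - k - 2) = (k - 3)*(k - 1)*(k^2 + 3*k + 2) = (k - 3)*(k - 1)*(k + 1)*(k + 2)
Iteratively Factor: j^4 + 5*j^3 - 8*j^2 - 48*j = (j + 4)*(j^3 + j^2 - 12*j) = j*(j + 4)*(j^2 + j - 12) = j*(j + 4)^2*(j - 3)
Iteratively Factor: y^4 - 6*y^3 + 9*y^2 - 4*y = (y - 1)*(y^3 - 5*y^2 + 4*y) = y*(y - 1)*(y^2 - 5*y + 4) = y*(y - 1)^2*(y - 4)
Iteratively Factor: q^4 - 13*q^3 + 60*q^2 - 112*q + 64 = (q - 1)*(q^3 - 12*q^2 + 48*q - 64) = (q - 4)*(q - 1)*(q^2 - 8*q + 16) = (q - 4)^2*(q - 1)*(q - 4)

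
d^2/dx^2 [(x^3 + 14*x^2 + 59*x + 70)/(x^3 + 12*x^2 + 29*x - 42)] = 4*(x^3 + 24*x^2 + 138*x + 278)/(x^6 + 15*x^5 + 57*x^4 - 55*x^3 - 342*x^2 + 540*x - 216)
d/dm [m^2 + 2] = 2*m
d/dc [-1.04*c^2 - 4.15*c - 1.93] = -2.08*c - 4.15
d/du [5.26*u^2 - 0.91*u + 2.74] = 10.52*u - 0.91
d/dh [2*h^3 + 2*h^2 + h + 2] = 6*h^2 + 4*h + 1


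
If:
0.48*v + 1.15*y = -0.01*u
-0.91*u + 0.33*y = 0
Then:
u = 0.362637362637363*y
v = -2.40338827838828*y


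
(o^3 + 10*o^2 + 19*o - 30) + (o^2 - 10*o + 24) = o^3 + 11*o^2 + 9*o - 6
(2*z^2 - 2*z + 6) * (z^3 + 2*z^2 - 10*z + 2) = 2*z^5 + 2*z^4 - 18*z^3 + 36*z^2 - 64*z + 12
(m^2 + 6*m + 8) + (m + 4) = m^2 + 7*m + 12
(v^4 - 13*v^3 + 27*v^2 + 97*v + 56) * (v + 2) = v^5 - 11*v^4 + v^3 + 151*v^2 + 250*v + 112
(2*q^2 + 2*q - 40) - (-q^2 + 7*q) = 3*q^2 - 5*q - 40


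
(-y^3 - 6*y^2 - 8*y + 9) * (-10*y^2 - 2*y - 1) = 10*y^5 + 62*y^4 + 93*y^3 - 68*y^2 - 10*y - 9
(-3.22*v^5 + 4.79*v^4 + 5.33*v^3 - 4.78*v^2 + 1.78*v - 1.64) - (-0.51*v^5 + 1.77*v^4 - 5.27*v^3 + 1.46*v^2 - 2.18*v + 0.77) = -2.71*v^5 + 3.02*v^4 + 10.6*v^3 - 6.24*v^2 + 3.96*v - 2.41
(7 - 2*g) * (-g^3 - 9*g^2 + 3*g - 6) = 2*g^4 + 11*g^3 - 69*g^2 + 33*g - 42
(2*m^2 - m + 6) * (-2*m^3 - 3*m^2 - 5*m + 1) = -4*m^5 - 4*m^4 - 19*m^3 - 11*m^2 - 31*m + 6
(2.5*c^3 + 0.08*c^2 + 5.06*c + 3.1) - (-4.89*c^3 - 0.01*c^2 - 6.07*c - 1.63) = 7.39*c^3 + 0.09*c^2 + 11.13*c + 4.73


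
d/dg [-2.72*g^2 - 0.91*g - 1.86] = -5.44*g - 0.91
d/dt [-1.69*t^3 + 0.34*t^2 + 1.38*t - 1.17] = -5.07*t^2 + 0.68*t + 1.38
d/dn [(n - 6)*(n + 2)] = 2*n - 4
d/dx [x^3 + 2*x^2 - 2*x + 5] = 3*x^2 + 4*x - 2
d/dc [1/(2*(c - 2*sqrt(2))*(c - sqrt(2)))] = (-c + 3*sqrt(2)/2)/(c^4 - 6*sqrt(2)*c^3 + 26*c^2 - 24*sqrt(2)*c + 16)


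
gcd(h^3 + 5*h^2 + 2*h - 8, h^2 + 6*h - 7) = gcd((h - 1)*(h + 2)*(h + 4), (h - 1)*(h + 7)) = h - 1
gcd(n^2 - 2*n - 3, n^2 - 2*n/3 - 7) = n - 3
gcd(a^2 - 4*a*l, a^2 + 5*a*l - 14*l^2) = 1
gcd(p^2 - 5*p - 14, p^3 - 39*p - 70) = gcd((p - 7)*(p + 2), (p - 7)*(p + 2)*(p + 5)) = p^2 - 5*p - 14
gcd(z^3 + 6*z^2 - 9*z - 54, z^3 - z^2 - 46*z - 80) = 1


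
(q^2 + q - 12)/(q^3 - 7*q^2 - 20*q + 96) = 1/(q - 8)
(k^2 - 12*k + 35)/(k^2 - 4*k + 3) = (k^2 - 12*k + 35)/(k^2 - 4*k + 3)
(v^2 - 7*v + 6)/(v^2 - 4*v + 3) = (v - 6)/(v - 3)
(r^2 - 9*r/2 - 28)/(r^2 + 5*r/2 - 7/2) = (r - 8)/(r - 1)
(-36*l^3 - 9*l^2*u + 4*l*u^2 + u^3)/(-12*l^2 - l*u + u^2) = (-12*l^2 + l*u + u^2)/(-4*l + u)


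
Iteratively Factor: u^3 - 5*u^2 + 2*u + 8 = (u - 2)*(u^2 - 3*u - 4) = (u - 2)*(u + 1)*(u - 4)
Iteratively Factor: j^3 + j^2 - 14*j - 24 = (j + 2)*(j^2 - j - 12) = (j - 4)*(j + 2)*(j + 3)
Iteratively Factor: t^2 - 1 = (t - 1)*(t + 1)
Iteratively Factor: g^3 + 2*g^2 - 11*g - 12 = (g + 4)*(g^2 - 2*g - 3) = (g - 3)*(g + 4)*(g + 1)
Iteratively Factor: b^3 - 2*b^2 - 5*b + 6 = (b - 3)*(b^2 + b - 2) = (b - 3)*(b - 1)*(b + 2)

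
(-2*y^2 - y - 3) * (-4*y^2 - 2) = 8*y^4 + 4*y^3 + 16*y^2 + 2*y + 6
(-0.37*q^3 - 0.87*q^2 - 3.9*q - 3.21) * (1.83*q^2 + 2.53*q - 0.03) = -0.6771*q^5 - 2.5282*q^4 - 9.327*q^3 - 15.7152*q^2 - 8.0043*q + 0.0963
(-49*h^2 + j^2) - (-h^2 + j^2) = -48*h^2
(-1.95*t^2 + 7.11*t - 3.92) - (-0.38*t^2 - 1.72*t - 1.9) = -1.57*t^2 + 8.83*t - 2.02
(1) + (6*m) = 6*m + 1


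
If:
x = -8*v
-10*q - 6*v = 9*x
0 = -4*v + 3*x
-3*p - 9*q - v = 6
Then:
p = -2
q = 0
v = 0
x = 0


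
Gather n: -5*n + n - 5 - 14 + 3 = -4*n - 16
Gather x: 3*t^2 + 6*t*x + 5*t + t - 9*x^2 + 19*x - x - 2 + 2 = 3*t^2 + 6*t - 9*x^2 + x*(6*t + 18)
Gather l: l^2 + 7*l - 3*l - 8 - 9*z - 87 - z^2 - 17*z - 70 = l^2 + 4*l - z^2 - 26*z - 165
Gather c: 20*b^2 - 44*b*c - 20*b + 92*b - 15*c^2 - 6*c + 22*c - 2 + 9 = 20*b^2 + 72*b - 15*c^2 + c*(16 - 44*b) + 7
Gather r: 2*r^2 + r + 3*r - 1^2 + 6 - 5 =2*r^2 + 4*r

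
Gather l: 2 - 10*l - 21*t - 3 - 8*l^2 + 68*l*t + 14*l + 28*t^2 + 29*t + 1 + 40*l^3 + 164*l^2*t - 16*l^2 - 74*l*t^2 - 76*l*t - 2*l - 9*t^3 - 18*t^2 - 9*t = 40*l^3 + l^2*(164*t - 24) + l*(-74*t^2 - 8*t + 2) - 9*t^3 + 10*t^2 - t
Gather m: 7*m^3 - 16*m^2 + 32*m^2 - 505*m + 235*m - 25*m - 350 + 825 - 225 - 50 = 7*m^3 + 16*m^2 - 295*m + 200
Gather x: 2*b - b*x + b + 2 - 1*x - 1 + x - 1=-b*x + 3*b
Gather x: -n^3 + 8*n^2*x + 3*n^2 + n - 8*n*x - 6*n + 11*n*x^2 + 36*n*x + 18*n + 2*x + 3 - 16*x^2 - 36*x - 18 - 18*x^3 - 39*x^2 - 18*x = -n^3 + 3*n^2 + 13*n - 18*x^3 + x^2*(11*n - 55) + x*(8*n^2 + 28*n - 52) - 15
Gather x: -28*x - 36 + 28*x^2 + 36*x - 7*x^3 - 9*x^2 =-7*x^3 + 19*x^2 + 8*x - 36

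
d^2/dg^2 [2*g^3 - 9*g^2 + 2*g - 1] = 12*g - 18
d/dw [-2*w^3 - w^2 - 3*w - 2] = -6*w^2 - 2*w - 3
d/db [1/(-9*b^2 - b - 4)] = (18*b + 1)/(9*b^2 + b + 4)^2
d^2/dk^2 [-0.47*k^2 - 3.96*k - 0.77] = -0.940000000000000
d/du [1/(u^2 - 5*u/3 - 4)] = 3*(5 - 6*u)/(-3*u^2 + 5*u + 12)^2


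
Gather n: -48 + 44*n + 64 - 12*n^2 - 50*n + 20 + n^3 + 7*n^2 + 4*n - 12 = n^3 - 5*n^2 - 2*n + 24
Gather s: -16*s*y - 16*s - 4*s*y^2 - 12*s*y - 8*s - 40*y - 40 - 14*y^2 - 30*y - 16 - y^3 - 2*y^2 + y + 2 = s*(-4*y^2 - 28*y - 24) - y^3 - 16*y^2 - 69*y - 54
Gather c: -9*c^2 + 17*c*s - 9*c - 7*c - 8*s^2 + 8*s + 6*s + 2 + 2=-9*c^2 + c*(17*s - 16) - 8*s^2 + 14*s + 4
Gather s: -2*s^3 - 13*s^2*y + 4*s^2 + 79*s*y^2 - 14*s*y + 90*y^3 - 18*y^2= -2*s^3 + s^2*(4 - 13*y) + s*(79*y^2 - 14*y) + 90*y^3 - 18*y^2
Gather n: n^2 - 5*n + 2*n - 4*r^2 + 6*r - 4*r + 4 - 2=n^2 - 3*n - 4*r^2 + 2*r + 2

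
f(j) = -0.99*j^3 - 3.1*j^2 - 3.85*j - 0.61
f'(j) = -2.97*j^2 - 6.2*j - 3.85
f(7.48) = -617.18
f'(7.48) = -216.40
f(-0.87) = 1.05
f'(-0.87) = -0.70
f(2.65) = -51.01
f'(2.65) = -41.14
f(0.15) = -1.26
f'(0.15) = -4.85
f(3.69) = -106.77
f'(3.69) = -67.17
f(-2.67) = 6.41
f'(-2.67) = -8.47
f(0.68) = -4.97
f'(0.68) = -9.44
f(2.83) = -58.77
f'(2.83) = -45.18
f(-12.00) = 1309.91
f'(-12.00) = -357.13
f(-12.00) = 1309.91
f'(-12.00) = -357.13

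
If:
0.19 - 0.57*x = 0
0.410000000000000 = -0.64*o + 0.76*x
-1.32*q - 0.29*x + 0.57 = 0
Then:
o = -0.24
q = 0.36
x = 0.33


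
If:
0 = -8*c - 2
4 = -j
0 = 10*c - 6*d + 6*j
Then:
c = -1/4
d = -53/12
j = -4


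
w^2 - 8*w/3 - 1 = (w - 3)*(w + 1/3)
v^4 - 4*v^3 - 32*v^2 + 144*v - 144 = (v - 6)*(v - 2)^2*(v + 6)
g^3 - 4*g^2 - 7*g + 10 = (g - 5)*(g - 1)*(g + 2)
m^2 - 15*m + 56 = (m - 8)*(m - 7)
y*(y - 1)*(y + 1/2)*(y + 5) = y^4 + 9*y^3/2 - 3*y^2 - 5*y/2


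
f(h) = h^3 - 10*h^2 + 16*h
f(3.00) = -15.00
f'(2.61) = -15.76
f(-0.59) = -13.13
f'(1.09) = -2.24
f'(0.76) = 2.53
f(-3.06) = -171.25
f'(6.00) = 4.00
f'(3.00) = -17.00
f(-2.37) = -107.40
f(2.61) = -8.58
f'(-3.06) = 105.29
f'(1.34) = -5.41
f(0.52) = 5.76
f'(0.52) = 6.41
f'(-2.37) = 80.25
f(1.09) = 6.85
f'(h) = 3*h^2 - 20*h + 16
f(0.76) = 6.82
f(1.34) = 5.89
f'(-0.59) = 28.84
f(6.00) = -48.00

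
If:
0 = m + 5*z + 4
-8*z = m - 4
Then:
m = -52/3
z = 8/3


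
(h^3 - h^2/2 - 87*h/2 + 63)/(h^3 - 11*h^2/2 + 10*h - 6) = (h^2 + h - 42)/(h^2 - 4*h + 4)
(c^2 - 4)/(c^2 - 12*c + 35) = (c^2 - 4)/(c^2 - 12*c + 35)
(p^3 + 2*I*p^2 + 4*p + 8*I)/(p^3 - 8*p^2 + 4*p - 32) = (p + 2*I)/(p - 8)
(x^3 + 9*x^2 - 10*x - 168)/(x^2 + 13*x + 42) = x - 4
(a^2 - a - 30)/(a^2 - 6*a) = (a + 5)/a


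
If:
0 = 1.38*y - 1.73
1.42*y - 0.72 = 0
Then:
No Solution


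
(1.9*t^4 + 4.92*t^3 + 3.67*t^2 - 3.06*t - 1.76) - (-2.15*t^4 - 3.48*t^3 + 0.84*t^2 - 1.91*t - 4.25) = 4.05*t^4 + 8.4*t^3 + 2.83*t^2 - 1.15*t + 2.49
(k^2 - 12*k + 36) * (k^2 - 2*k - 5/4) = k^4 - 14*k^3 + 235*k^2/4 - 57*k - 45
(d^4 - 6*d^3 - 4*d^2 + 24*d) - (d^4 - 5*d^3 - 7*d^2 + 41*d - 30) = -d^3 + 3*d^2 - 17*d + 30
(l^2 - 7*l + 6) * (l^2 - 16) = l^4 - 7*l^3 - 10*l^2 + 112*l - 96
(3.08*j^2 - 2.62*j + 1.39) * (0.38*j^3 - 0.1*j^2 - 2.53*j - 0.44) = 1.1704*j^5 - 1.3036*j^4 - 7.0022*j^3 + 5.1344*j^2 - 2.3639*j - 0.6116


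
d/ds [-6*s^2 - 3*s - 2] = -12*s - 3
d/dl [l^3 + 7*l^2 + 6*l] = 3*l^2 + 14*l + 6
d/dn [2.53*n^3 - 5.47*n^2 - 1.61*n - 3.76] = 7.59*n^2 - 10.94*n - 1.61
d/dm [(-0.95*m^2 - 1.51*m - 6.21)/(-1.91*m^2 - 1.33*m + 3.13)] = (-1.6206*m^2 - 29.6692*m - 12.9856)/(3.6481*m^4 + 5.0806*m^3 - 10.1877*m^2 - 8.3258*m + 9.7969)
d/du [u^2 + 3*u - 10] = 2*u + 3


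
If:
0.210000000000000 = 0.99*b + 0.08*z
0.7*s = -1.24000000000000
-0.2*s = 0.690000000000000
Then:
No Solution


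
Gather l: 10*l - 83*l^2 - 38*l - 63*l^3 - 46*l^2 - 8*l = -63*l^3 - 129*l^2 - 36*l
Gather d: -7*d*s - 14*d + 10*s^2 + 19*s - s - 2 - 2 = d*(-7*s - 14) + 10*s^2 + 18*s - 4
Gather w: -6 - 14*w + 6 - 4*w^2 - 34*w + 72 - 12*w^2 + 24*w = -16*w^2 - 24*w + 72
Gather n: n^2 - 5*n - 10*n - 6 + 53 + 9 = n^2 - 15*n + 56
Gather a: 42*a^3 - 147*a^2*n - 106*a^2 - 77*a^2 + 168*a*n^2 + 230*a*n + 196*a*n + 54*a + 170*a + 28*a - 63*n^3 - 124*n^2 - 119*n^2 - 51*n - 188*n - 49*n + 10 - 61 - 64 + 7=42*a^3 + a^2*(-147*n - 183) + a*(168*n^2 + 426*n + 252) - 63*n^3 - 243*n^2 - 288*n - 108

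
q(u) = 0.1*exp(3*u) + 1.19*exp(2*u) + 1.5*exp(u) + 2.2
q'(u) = 0.3*exp(3*u) + 2.38*exp(2*u) + 1.5*exp(u)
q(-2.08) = 2.41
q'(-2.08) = 0.23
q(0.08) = 5.35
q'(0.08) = 4.80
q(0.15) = 5.71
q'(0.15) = 5.43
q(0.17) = 5.82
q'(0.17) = 5.62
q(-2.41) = 2.34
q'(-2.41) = 0.15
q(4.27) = 42782.52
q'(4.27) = 122039.14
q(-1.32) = 2.69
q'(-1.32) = 0.58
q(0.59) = 9.37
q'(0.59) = 12.21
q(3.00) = 1322.72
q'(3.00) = 3421.21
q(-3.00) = 2.28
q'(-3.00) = 0.08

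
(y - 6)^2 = y^2 - 12*y + 36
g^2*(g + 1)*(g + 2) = g^4 + 3*g^3 + 2*g^2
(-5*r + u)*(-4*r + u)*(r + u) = 20*r^3 + 11*r^2*u - 8*r*u^2 + u^3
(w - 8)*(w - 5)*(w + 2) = w^3 - 11*w^2 + 14*w + 80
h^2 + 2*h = h*(h + 2)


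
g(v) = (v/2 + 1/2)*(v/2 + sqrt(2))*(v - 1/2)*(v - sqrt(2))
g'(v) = (v/2 + 1/2)*(v/2 + sqrt(2))*(v - 1/2) + (v/2 + 1/2)*(v/2 + sqrt(2))*(v - sqrt(2)) + (v/2 + 1/2)*(v - 1/2)*(v - sqrt(2))/2 + (v/2 + sqrt(2))*(v - 1/2)*(v - sqrt(2))/2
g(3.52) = 45.62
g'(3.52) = 54.05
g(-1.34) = -0.64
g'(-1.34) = 2.04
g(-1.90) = -1.66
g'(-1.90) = 1.25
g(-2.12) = -1.84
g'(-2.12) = 0.27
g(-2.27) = -1.81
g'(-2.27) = -0.67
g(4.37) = 110.54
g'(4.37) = 101.91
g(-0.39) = 0.60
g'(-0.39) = 0.22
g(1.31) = -0.20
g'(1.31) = 1.55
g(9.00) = 1906.72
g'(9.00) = 827.54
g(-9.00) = 1221.17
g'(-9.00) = -596.32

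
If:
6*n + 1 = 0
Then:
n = -1/6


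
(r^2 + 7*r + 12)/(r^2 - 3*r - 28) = (r + 3)/(r - 7)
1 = 1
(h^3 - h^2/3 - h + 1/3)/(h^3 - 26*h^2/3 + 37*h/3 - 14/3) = (3*h^2 + 2*h - 1)/(3*h^2 - 23*h + 14)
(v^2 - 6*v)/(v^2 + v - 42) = v/(v + 7)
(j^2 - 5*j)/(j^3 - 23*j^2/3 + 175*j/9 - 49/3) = 9*j*(j - 5)/(9*j^3 - 69*j^2 + 175*j - 147)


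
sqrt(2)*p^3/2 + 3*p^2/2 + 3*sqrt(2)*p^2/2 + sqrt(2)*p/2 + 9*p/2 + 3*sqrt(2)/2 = (p + 3)*(p + sqrt(2))*(sqrt(2)*p/2 + 1/2)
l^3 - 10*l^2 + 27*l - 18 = (l - 6)*(l - 3)*(l - 1)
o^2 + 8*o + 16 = (o + 4)^2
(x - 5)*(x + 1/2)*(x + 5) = x^3 + x^2/2 - 25*x - 25/2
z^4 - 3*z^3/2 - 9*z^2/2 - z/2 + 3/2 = (z - 3)*(z - 1/2)*(z + 1)^2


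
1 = 1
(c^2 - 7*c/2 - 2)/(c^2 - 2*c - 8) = (c + 1/2)/(c + 2)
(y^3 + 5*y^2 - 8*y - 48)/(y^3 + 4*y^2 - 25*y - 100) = (y^2 + y - 12)/(y^2 - 25)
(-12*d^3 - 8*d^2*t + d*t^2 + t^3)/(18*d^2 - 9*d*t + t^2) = (4*d^2 + 4*d*t + t^2)/(-6*d + t)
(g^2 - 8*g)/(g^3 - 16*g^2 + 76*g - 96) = g/(g^2 - 8*g + 12)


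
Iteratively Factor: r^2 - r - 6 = (r + 2)*(r - 3)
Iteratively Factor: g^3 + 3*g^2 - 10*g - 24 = (g - 3)*(g^2 + 6*g + 8) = (g - 3)*(g + 4)*(g + 2)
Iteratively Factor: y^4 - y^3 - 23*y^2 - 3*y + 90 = (y - 2)*(y^3 + y^2 - 21*y - 45) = (y - 5)*(y - 2)*(y^2 + 6*y + 9) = (y - 5)*(y - 2)*(y + 3)*(y + 3)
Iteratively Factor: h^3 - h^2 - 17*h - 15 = (h - 5)*(h^2 + 4*h + 3) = (h - 5)*(h + 3)*(h + 1)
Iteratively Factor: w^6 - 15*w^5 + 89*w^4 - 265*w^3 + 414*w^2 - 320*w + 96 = (w - 1)*(w^5 - 14*w^4 + 75*w^3 - 190*w^2 + 224*w - 96) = (w - 4)*(w - 1)*(w^4 - 10*w^3 + 35*w^2 - 50*w + 24) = (w - 4)*(w - 2)*(w - 1)*(w^3 - 8*w^2 + 19*w - 12) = (w - 4)^2*(w - 2)*(w - 1)*(w^2 - 4*w + 3) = (w - 4)^2*(w - 3)*(w - 2)*(w - 1)*(w - 1)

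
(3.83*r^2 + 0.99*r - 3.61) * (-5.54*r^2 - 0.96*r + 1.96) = -21.2182*r^4 - 9.1614*r^3 + 26.5558*r^2 + 5.406*r - 7.0756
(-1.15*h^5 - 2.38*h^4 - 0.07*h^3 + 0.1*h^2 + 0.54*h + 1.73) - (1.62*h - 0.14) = -1.15*h^5 - 2.38*h^4 - 0.07*h^3 + 0.1*h^2 - 1.08*h + 1.87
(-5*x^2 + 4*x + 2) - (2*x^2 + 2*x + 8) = -7*x^2 + 2*x - 6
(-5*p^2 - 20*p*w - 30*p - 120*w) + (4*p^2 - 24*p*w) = -p^2 - 44*p*w - 30*p - 120*w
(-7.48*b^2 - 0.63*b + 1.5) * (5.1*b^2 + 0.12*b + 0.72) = -38.148*b^4 - 4.1106*b^3 + 2.1888*b^2 - 0.2736*b + 1.08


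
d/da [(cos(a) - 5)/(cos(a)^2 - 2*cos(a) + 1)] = (cos(a) - 9)*sin(a)/(cos(a) - 1)^3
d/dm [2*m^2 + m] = 4*m + 1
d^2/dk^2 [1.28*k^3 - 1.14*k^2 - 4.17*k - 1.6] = 7.68*k - 2.28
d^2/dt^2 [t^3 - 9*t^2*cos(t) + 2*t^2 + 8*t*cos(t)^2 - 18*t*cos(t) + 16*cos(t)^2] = 9*t^2*cos(t) + 36*t*sin(t) + 18*t*cos(t) - 16*t*cos(2*t) + 6*t + 36*sin(t) - 16*sin(2*t) - 18*cos(t) - 32*cos(2*t) + 4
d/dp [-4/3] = 0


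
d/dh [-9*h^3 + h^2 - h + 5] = -27*h^2 + 2*h - 1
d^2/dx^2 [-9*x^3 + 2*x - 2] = -54*x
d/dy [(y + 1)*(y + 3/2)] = 2*y + 5/2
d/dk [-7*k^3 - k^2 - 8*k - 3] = -21*k^2 - 2*k - 8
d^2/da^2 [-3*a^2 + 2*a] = -6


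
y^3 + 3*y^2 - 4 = (y - 1)*(y + 2)^2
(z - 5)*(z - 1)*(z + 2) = z^3 - 4*z^2 - 7*z + 10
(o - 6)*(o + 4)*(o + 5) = o^3 + 3*o^2 - 34*o - 120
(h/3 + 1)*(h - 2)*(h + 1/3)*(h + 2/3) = h^4/3 + 2*h^3/3 - 43*h^2/27 - 52*h/27 - 4/9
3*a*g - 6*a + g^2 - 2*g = (3*a + g)*(g - 2)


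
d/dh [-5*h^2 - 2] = -10*h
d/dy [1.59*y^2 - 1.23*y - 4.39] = 3.18*y - 1.23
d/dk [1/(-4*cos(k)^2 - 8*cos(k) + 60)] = -(cos(k) + 1)*sin(k)/(2*(cos(k)^2 + 2*cos(k) - 15)^2)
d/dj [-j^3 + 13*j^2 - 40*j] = -3*j^2 + 26*j - 40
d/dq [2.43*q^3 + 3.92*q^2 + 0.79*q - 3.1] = 7.29*q^2 + 7.84*q + 0.79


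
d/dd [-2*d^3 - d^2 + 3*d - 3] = -6*d^2 - 2*d + 3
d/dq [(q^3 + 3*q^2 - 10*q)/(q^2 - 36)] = (q^4 - 98*q^2 - 216*q + 360)/(q^4 - 72*q^2 + 1296)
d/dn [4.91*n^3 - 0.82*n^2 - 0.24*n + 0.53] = 14.73*n^2 - 1.64*n - 0.24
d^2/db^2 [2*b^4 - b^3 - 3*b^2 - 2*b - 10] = 24*b^2 - 6*b - 6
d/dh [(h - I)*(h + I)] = 2*h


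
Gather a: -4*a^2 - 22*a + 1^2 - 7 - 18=-4*a^2 - 22*a - 24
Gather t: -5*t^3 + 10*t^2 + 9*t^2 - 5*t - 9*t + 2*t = -5*t^3 + 19*t^2 - 12*t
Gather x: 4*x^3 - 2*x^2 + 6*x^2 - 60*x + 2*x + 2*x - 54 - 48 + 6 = 4*x^3 + 4*x^2 - 56*x - 96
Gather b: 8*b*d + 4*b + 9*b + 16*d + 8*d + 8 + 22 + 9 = b*(8*d + 13) + 24*d + 39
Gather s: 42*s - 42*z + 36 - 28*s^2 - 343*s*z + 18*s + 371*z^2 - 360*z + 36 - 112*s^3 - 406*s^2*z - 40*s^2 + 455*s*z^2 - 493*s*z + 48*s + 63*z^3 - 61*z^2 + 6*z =-112*s^3 + s^2*(-406*z - 68) + s*(455*z^2 - 836*z + 108) + 63*z^3 + 310*z^2 - 396*z + 72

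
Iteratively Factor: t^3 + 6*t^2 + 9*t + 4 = (t + 1)*(t^2 + 5*t + 4) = (t + 1)*(t + 4)*(t + 1)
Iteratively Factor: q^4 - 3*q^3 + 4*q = (q)*(q^3 - 3*q^2 + 4) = q*(q + 1)*(q^2 - 4*q + 4) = q*(q - 2)*(q + 1)*(q - 2)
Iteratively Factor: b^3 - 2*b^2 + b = (b - 1)*(b^2 - b) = b*(b - 1)*(b - 1)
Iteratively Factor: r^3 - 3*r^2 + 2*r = (r - 2)*(r^2 - r) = r*(r - 2)*(r - 1)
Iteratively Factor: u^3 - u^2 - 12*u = (u + 3)*(u^2 - 4*u) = (u - 4)*(u + 3)*(u)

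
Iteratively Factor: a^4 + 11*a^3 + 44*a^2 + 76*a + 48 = (a + 2)*(a^3 + 9*a^2 + 26*a + 24) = (a + 2)*(a + 3)*(a^2 + 6*a + 8) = (a + 2)*(a + 3)*(a + 4)*(a + 2)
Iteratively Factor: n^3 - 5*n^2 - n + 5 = (n + 1)*(n^2 - 6*n + 5) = (n - 5)*(n + 1)*(n - 1)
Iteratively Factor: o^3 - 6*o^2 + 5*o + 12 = (o - 3)*(o^2 - 3*o - 4) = (o - 4)*(o - 3)*(o + 1)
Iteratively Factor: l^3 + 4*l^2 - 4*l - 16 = (l + 4)*(l^2 - 4) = (l - 2)*(l + 4)*(l + 2)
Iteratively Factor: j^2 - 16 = (j - 4)*(j + 4)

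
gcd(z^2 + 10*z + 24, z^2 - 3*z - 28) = z + 4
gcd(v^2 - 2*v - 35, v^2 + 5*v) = v + 5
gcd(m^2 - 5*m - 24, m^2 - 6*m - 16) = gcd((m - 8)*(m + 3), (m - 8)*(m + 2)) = m - 8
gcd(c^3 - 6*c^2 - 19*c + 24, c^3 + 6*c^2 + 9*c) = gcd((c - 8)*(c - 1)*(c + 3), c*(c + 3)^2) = c + 3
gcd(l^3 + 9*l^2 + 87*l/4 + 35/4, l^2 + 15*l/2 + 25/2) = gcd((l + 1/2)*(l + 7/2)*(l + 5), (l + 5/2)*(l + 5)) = l + 5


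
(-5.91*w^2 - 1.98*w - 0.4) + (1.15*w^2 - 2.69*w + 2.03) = -4.76*w^2 - 4.67*w + 1.63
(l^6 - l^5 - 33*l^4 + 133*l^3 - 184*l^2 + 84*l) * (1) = l^6 - l^5 - 33*l^4 + 133*l^3 - 184*l^2 + 84*l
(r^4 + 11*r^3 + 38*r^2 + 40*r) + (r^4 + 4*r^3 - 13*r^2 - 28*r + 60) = 2*r^4 + 15*r^3 + 25*r^2 + 12*r + 60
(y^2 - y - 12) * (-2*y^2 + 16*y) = -2*y^4 + 18*y^3 + 8*y^2 - 192*y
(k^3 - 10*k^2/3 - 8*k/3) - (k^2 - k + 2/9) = k^3 - 13*k^2/3 - 5*k/3 - 2/9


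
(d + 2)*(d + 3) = d^2 + 5*d + 6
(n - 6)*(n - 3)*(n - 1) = n^3 - 10*n^2 + 27*n - 18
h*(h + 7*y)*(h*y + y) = h^3*y + 7*h^2*y^2 + h^2*y + 7*h*y^2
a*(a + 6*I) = a^2 + 6*I*a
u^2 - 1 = (u - 1)*(u + 1)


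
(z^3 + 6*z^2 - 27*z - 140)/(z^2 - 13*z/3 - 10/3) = 3*(z^2 + 11*z + 28)/(3*z + 2)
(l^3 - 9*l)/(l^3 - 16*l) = (l^2 - 9)/(l^2 - 16)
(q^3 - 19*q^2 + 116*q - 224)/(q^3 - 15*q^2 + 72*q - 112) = (q - 8)/(q - 4)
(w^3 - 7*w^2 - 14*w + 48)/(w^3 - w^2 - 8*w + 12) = (w - 8)/(w - 2)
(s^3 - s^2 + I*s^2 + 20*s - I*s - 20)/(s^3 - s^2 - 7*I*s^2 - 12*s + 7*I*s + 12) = (s + 5*I)/(s - 3*I)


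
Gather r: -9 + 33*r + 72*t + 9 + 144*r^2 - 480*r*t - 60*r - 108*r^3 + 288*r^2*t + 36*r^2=-108*r^3 + r^2*(288*t + 180) + r*(-480*t - 27) + 72*t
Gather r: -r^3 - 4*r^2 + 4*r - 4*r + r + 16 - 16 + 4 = -r^3 - 4*r^2 + r + 4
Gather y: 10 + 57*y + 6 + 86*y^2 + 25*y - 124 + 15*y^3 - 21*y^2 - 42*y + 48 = 15*y^3 + 65*y^2 + 40*y - 60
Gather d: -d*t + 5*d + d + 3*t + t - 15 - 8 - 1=d*(6 - t) + 4*t - 24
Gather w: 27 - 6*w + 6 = 33 - 6*w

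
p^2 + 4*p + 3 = (p + 1)*(p + 3)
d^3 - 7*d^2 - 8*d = d*(d - 8)*(d + 1)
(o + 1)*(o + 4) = o^2 + 5*o + 4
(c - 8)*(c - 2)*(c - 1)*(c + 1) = c^4 - 10*c^3 + 15*c^2 + 10*c - 16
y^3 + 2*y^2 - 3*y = y*(y - 1)*(y + 3)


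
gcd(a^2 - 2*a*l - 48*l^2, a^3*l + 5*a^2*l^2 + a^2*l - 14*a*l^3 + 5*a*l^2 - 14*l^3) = 1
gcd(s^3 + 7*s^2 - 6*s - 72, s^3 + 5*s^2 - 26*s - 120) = s^2 + 10*s + 24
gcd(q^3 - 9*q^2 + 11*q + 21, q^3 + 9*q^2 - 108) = q - 3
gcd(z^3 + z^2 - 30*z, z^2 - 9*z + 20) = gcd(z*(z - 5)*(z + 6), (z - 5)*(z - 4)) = z - 5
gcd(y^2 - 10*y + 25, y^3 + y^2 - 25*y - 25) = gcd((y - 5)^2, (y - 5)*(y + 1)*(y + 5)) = y - 5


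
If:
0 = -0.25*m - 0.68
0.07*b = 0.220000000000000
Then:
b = 3.14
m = -2.72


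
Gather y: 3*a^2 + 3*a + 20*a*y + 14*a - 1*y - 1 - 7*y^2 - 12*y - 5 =3*a^2 + 17*a - 7*y^2 + y*(20*a - 13) - 6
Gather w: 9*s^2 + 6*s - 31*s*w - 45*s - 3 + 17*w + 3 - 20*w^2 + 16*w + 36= 9*s^2 - 39*s - 20*w^2 + w*(33 - 31*s) + 36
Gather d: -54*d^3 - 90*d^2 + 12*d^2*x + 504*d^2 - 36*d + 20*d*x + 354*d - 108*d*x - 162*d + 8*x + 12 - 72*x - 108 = -54*d^3 + d^2*(12*x + 414) + d*(156 - 88*x) - 64*x - 96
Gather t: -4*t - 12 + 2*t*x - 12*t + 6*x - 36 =t*(2*x - 16) + 6*x - 48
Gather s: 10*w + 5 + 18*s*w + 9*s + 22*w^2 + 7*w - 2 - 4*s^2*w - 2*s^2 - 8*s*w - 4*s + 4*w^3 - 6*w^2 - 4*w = s^2*(-4*w - 2) + s*(10*w + 5) + 4*w^3 + 16*w^2 + 13*w + 3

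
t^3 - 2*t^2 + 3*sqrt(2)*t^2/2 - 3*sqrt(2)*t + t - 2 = (t - 2)*(t + sqrt(2)/2)*(t + sqrt(2))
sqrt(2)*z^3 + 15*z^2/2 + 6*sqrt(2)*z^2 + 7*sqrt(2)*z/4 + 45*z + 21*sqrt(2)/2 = (z + 6)*(z + 7*sqrt(2)/2)*(sqrt(2)*z + 1/2)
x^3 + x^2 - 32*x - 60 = (x - 6)*(x + 2)*(x + 5)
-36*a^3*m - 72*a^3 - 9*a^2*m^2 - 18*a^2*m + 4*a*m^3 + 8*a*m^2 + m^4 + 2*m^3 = (-3*a + m)*(3*a + m)*(4*a + m)*(m + 2)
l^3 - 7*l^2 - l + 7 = (l - 7)*(l - 1)*(l + 1)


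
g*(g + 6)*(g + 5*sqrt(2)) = g^3 + 6*g^2 + 5*sqrt(2)*g^2 + 30*sqrt(2)*g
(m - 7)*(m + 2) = m^2 - 5*m - 14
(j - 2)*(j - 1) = j^2 - 3*j + 2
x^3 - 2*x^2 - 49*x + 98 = (x - 7)*(x - 2)*(x + 7)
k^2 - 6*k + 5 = (k - 5)*(k - 1)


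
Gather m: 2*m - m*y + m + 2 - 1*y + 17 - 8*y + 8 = m*(3 - y) - 9*y + 27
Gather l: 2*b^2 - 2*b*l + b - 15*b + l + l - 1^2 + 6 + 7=2*b^2 - 14*b + l*(2 - 2*b) + 12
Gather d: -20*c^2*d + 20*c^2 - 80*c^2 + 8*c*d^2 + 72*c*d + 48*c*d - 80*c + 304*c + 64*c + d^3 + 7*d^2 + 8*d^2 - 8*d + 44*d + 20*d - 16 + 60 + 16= -60*c^2 + 288*c + d^3 + d^2*(8*c + 15) + d*(-20*c^2 + 120*c + 56) + 60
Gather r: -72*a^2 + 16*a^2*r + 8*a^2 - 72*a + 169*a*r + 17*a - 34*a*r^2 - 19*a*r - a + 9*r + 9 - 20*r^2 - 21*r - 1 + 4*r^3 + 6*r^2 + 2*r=-64*a^2 - 56*a + 4*r^3 + r^2*(-34*a - 14) + r*(16*a^2 + 150*a - 10) + 8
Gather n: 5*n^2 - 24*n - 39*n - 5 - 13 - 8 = 5*n^2 - 63*n - 26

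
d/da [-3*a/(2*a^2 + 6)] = 3*(a^2 - 3)/(2*(a^2 + 3)^2)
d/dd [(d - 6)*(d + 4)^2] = (d + 4)*(3*d - 8)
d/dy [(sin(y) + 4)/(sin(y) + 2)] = -2*cos(y)/(sin(y) + 2)^2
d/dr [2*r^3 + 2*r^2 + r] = 6*r^2 + 4*r + 1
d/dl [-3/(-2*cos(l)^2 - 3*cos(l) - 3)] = 3*(4*cos(l) + 3)*sin(l)/(3*cos(l) + cos(2*l) + 4)^2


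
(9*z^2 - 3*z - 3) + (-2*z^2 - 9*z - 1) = 7*z^2 - 12*z - 4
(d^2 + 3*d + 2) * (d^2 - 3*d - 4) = d^4 - 11*d^2 - 18*d - 8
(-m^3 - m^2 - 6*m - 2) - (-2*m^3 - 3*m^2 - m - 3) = m^3 + 2*m^2 - 5*m + 1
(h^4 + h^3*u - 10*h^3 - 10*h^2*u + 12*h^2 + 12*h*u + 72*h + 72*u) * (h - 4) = h^5 + h^4*u - 14*h^4 - 14*h^3*u + 52*h^3 + 52*h^2*u + 24*h^2 + 24*h*u - 288*h - 288*u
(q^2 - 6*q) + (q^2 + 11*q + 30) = 2*q^2 + 5*q + 30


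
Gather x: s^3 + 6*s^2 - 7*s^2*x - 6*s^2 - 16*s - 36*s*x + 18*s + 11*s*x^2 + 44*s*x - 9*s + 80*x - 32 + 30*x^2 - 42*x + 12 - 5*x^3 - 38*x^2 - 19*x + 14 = s^3 - 7*s - 5*x^3 + x^2*(11*s - 8) + x*(-7*s^2 + 8*s + 19) - 6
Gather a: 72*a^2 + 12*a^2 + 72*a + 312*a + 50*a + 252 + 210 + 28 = 84*a^2 + 434*a + 490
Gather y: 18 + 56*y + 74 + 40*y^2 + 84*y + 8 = 40*y^2 + 140*y + 100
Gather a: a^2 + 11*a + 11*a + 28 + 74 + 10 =a^2 + 22*a + 112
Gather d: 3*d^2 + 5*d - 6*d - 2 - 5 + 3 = 3*d^2 - d - 4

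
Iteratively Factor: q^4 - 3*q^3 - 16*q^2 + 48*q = (q)*(q^3 - 3*q^2 - 16*q + 48) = q*(q - 3)*(q^2 - 16) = q*(q - 3)*(q + 4)*(q - 4)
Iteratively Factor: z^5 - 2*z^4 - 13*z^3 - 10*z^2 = (z)*(z^4 - 2*z^3 - 13*z^2 - 10*z) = z^2*(z^3 - 2*z^2 - 13*z - 10) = z^2*(z + 1)*(z^2 - 3*z - 10) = z^2*(z - 5)*(z + 1)*(z + 2)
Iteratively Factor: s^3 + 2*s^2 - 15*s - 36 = (s - 4)*(s^2 + 6*s + 9) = (s - 4)*(s + 3)*(s + 3)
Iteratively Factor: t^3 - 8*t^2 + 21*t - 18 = (t - 3)*(t^2 - 5*t + 6) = (t - 3)^2*(t - 2)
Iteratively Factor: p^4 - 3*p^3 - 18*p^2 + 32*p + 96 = (p + 2)*(p^3 - 5*p^2 - 8*p + 48) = (p + 2)*(p + 3)*(p^2 - 8*p + 16) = (p - 4)*(p + 2)*(p + 3)*(p - 4)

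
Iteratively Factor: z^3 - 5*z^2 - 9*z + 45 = (z + 3)*(z^2 - 8*z + 15) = (z - 3)*(z + 3)*(z - 5)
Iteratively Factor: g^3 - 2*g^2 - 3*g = (g + 1)*(g^2 - 3*g) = (g - 3)*(g + 1)*(g)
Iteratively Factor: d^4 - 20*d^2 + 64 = (d - 2)*(d^3 + 2*d^2 - 16*d - 32) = (d - 2)*(d + 2)*(d^2 - 16) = (d - 2)*(d + 2)*(d + 4)*(d - 4)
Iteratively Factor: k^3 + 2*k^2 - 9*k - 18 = (k - 3)*(k^2 + 5*k + 6) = (k - 3)*(k + 3)*(k + 2)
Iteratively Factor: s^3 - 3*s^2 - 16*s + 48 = (s - 4)*(s^2 + s - 12) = (s - 4)*(s + 4)*(s - 3)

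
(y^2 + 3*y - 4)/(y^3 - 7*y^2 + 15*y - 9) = (y + 4)/(y^2 - 6*y + 9)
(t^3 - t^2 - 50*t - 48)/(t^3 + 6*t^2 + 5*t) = (t^2 - 2*t - 48)/(t*(t + 5))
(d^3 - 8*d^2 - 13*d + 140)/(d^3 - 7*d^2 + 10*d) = (d^2 - 3*d - 28)/(d*(d - 2))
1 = 1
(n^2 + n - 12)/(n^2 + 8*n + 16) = (n - 3)/(n + 4)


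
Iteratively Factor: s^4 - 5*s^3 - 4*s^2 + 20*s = (s - 5)*(s^3 - 4*s) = s*(s - 5)*(s^2 - 4) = s*(s - 5)*(s - 2)*(s + 2)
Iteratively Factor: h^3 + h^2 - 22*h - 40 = (h + 2)*(h^2 - h - 20) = (h - 5)*(h + 2)*(h + 4)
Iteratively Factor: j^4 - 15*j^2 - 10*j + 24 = (j - 1)*(j^3 + j^2 - 14*j - 24) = (j - 1)*(j + 3)*(j^2 - 2*j - 8) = (j - 1)*(j + 2)*(j + 3)*(j - 4)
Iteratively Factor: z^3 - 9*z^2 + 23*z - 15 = (z - 3)*(z^2 - 6*z + 5) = (z - 3)*(z - 1)*(z - 5)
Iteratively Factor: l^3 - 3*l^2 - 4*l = (l - 4)*(l^2 + l) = l*(l - 4)*(l + 1)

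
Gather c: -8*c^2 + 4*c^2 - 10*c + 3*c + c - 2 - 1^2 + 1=-4*c^2 - 6*c - 2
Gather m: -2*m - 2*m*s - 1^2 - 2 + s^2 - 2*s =m*(-2*s - 2) + s^2 - 2*s - 3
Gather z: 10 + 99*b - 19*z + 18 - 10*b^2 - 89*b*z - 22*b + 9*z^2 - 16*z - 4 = -10*b^2 + 77*b + 9*z^2 + z*(-89*b - 35) + 24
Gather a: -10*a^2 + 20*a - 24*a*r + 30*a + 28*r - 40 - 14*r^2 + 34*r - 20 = -10*a^2 + a*(50 - 24*r) - 14*r^2 + 62*r - 60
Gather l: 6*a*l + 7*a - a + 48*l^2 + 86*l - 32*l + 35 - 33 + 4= 6*a + 48*l^2 + l*(6*a + 54) + 6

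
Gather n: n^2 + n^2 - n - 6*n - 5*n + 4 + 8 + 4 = 2*n^2 - 12*n + 16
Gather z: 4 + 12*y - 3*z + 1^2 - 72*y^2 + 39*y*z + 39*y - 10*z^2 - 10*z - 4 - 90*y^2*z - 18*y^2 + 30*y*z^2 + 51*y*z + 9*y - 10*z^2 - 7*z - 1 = -90*y^2 + 60*y + z^2*(30*y - 20) + z*(-90*y^2 + 90*y - 20)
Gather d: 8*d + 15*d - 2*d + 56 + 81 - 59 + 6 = 21*d + 84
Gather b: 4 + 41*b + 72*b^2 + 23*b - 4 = 72*b^2 + 64*b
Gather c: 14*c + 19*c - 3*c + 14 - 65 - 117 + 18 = 30*c - 150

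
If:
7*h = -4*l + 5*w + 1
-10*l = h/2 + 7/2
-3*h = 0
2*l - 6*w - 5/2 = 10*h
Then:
No Solution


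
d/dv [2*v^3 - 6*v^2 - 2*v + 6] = 6*v^2 - 12*v - 2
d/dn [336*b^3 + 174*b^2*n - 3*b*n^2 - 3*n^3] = 174*b^2 - 6*b*n - 9*n^2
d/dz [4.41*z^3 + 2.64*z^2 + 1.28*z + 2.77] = 13.23*z^2 + 5.28*z + 1.28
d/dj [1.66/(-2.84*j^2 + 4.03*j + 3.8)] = (9.4288*j - 6.6898)/(-2.84*j^2 + 4.03*j + 3.8)^2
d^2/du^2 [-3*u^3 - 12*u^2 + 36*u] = -18*u - 24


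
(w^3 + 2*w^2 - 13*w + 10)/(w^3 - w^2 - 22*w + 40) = (w - 1)/(w - 4)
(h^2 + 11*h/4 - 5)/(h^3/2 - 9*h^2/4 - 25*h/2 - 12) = (-4*h^2 - 11*h + 20)/(-2*h^3 + 9*h^2 + 50*h + 48)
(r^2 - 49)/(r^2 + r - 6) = (r^2 - 49)/(r^2 + r - 6)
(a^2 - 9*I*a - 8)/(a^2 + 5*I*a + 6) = (a - 8*I)/(a + 6*I)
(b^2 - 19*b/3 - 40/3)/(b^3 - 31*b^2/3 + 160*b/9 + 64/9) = 3*(3*b + 5)/(9*b^2 - 21*b - 8)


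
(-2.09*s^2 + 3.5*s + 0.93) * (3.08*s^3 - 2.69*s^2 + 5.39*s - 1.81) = -6.4372*s^5 + 16.4021*s^4 - 17.8157*s^3 + 20.1462*s^2 - 1.3223*s - 1.6833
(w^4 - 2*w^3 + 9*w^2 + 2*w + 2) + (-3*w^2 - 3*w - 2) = w^4 - 2*w^3 + 6*w^2 - w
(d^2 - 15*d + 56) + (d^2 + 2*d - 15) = 2*d^2 - 13*d + 41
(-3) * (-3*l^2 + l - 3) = 9*l^2 - 3*l + 9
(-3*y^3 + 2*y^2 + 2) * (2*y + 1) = -6*y^4 + y^3 + 2*y^2 + 4*y + 2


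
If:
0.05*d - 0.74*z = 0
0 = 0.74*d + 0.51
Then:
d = -0.69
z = -0.05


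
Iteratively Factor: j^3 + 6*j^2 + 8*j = (j + 2)*(j^2 + 4*j) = j*(j + 2)*(j + 4)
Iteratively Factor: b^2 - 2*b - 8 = (b - 4)*(b + 2)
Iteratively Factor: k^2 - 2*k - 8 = (k - 4)*(k + 2)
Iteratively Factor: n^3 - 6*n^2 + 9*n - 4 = (n - 1)*(n^2 - 5*n + 4) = (n - 1)^2*(n - 4)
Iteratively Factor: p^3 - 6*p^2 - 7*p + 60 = (p - 5)*(p^2 - p - 12) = (p - 5)*(p + 3)*(p - 4)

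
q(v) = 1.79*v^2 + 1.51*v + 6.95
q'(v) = 3.58*v + 1.51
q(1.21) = 11.40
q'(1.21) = 5.84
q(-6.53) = 73.42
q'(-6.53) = -21.87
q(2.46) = 21.50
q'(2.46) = 10.32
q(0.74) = 9.05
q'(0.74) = 4.16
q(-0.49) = 6.64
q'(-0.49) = -0.24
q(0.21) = 7.35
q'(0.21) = 2.26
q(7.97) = 132.69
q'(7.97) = 30.04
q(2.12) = 18.20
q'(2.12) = 9.10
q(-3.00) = 18.53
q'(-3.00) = -9.23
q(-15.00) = 387.05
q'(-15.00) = -52.19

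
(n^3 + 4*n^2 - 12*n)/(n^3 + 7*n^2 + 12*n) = (n^2 + 4*n - 12)/(n^2 + 7*n + 12)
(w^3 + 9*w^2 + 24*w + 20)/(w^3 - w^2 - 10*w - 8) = (w^2 + 7*w + 10)/(w^2 - 3*w - 4)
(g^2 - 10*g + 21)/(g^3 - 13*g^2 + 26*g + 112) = (g - 3)/(g^2 - 6*g - 16)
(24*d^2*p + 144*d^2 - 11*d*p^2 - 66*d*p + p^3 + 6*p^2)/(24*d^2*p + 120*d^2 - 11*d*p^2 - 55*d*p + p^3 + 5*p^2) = (p + 6)/(p + 5)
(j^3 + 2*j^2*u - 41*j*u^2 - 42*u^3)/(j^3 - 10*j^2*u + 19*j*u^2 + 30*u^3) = (-j - 7*u)/(-j + 5*u)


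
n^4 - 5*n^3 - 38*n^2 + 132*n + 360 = (n - 6)^2*(n + 2)*(n + 5)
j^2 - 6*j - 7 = (j - 7)*(j + 1)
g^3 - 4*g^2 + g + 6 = (g - 3)*(g - 2)*(g + 1)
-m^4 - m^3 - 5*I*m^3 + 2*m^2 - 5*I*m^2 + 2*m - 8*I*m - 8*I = (m + 2*I)*(m + 4*I)*(I*m + 1)*(I*m + I)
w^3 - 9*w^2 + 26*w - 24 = (w - 4)*(w - 3)*(w - 2)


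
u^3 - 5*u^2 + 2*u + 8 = (u - 4)*(u - 2)*(u + 1)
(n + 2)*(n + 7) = n^2 + 9*n + 14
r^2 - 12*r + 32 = (r - 8)*(r - 4)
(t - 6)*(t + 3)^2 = t^3 - 27*t - 54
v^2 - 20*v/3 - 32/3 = (v - 8)*(v + 4/3)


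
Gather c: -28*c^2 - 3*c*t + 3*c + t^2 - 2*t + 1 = -28*c^2 + c*(3 - 3*t) + t^2 - 2*t + 1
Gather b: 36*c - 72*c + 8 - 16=-36*c - 8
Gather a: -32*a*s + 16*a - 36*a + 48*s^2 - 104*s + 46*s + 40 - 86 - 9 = a*(-32*s - 20) + 48*s^2 - 58*s - 55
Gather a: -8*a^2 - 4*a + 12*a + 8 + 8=-8*a^2 + 8*a + 16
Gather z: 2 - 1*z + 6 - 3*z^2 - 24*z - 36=-3*z^2 - 25*z - 28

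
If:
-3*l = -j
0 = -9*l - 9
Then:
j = -3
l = -1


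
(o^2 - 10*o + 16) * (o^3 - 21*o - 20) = o^5 - 10*o^4 - 5*o^3 + 190*o^2 - 136*o - 320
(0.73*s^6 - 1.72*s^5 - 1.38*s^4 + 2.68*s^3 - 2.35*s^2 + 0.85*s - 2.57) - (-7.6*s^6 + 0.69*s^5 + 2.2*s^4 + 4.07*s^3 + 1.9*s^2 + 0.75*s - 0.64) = 8.33*s^6 - 2.41*s^5 - 3.58*s^4 - 1.39*s^3 - 4.25*s^2 + 0.1*s - 1.93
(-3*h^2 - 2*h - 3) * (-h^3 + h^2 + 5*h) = 3*h^5 - h^4 - 14*h^3 - 13*h^2 - 15*h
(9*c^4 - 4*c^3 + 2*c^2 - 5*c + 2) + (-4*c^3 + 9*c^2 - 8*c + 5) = 9*c^4 - 8*c^3 + 11*c^2 - 13*c + 7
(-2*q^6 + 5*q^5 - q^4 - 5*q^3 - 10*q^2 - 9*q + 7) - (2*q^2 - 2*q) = -2*q^6 + 5*q^5 - q^4 - 5*q^3 - 12*q^2 - 7*q + 7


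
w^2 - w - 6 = (w - 3)*(w + 2)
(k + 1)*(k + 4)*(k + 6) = k^3 + 11*k^2 + 34*k + 24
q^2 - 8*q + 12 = (q - 6)*(q - 2)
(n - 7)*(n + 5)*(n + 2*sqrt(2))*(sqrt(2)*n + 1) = sqrt(2)*n^4 - 2*sqrt(2)*n^3 + 5*n^3 - 33*sqrt(2)*n^2 - 10*n^2 - 175*n - 4*sqrt(2)*n - 70*sqrt(2)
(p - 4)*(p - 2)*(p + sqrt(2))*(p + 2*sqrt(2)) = p^4 - 6*p^3 + 3*sqrt(2)*p^3 - 18*sqrt(2)*p^2 + 12*p^2 - 24*p + 24*sqrt(2)*p + 32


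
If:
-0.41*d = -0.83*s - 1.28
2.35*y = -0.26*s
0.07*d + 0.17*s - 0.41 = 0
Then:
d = 4.37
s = 0.61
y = -0.07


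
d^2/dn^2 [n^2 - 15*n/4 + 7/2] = 2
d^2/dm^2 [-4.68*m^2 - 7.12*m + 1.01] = -9.36000000000000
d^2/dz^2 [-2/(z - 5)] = -4/(z - 5)^3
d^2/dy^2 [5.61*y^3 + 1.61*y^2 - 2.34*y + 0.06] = 33.66*y + 3.22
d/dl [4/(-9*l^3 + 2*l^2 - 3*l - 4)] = 4*(27*l^2 - 4*l + 3)/(9*l^3 - 2*l^2 + 3*l + 4)^2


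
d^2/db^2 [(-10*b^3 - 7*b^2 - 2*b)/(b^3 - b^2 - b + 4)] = 2*(-17*b^6 - 36*b^5 + 225*b^4 + 149*b^3 + 84*b^2 - 504*b - 120)/(b^9 - 3*b^8 + 17*b^6 - 24*b^5 - 15*b^4 + 71*b^3 - 36*b^2 - 48*b + 64)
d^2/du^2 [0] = 0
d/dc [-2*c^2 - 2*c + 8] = -4*c - 2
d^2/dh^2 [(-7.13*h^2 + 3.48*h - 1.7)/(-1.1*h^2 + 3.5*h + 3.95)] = (46.4793999999999*h^3 + 198.2211*h^2 - 129.9936*h + 375.13665)/(1.331*h^6 - 12.705*h^5 + 26.0865*h^4 + 48.37*h^3 - 93.67425*h^2 - 163.82625*h - 61.629875)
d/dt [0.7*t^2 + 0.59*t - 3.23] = 1.4*t + 0.59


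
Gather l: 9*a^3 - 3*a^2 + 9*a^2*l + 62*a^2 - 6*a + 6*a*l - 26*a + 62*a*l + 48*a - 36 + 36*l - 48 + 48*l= 9*a^3 + 59*a^2 + 16*a + l*(9*a^2 + 68*a + 84) - 84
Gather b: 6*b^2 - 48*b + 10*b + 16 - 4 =6*b^2 - 38*b + 12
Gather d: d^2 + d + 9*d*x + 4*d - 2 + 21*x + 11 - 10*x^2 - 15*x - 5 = d^2 + d*(9*x + 5) - 10*x^2 + 6*x + 4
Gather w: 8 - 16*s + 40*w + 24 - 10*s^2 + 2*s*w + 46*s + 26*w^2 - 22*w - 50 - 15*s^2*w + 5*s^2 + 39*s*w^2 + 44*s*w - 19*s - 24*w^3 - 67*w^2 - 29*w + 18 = -5*s^2 + 11*s - 24*w^3 + w^2*(39*s - 41) + w*(-15*s^2 + 46*s - 11)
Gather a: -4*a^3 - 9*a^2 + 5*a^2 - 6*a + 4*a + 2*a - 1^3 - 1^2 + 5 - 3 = -4*a^3 - 4*a^2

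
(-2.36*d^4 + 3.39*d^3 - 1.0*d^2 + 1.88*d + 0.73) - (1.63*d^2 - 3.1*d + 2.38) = -2.36*d^4 + 3.39*d^3 - 2.63*d^2 + 4.98*d - 1.65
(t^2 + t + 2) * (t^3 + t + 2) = t^5 + t^4 + 3*t^3 + 3*t^2 + 4*t + 4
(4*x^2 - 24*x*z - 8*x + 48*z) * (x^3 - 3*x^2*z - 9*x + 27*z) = 4*x^5 - 36*x^4*z - 8*x^4 + 72*x^3*z^2 + 72*x^3*z - 36*x^3 - 144*x^2*z^2 + 324*x^2*z + 72*x^2 - 648*x*z^2 - 648*x*z + 1296*z^2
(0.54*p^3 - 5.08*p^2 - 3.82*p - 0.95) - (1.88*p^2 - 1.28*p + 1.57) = 0.54*p^3 - 6.96*p^2 - 2.54*p - 2.52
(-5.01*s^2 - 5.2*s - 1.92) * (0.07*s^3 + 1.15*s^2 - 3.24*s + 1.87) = -0.3507*s^5 - 6.1255*s^4 + 10.118*s^3 + 5.2713*s^2 - 3.5032*s - 3.5904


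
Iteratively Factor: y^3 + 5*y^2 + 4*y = (y)*(y^2 + 5*y + 4) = y*(y + 4)*(y + 1)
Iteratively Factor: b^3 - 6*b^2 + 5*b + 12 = (b - 3)*(b^2 - 3*b - 4) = (b - 3)*(b + 1)*(b - 4)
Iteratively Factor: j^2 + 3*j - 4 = (j + 4)*(j - 1)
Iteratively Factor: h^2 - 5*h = (h)*(h - 5)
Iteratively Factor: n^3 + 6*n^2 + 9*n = (n + 3)*(n^2 + 3*n) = n*(n + 3)*(n + 3)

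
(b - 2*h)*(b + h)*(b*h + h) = b^3*h - b^2*h^2 + b^2*h - 2*b*h^3 - b*h^2 - 2*h^3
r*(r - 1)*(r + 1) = r^3 - r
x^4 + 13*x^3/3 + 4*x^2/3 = x^2*(x + 1/3)*(x + 4)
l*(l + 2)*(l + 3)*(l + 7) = l^4 + 12*l^3 + 41*l^2 + 42*l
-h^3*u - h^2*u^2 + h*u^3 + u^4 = u*(-h + u)*(h + u)^2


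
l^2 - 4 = (l - 2)*(l + 2)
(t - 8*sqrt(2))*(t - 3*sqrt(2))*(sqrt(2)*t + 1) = sqrt(2)*t^3 - 21*t^2 + 37*sqrt(2)*t + 48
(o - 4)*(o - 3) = o^2 - 7*o + 12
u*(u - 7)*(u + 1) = u^3 - 6*u^2 - 7*u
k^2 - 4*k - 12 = (k - 6)*(k + 2)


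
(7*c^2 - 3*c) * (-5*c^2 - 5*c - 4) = -35*c^4 - 20*c^3 - 13*c^2 + 12*c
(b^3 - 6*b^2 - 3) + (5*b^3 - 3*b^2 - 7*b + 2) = 6*b^3 - 9*b^2 - 7*b - 1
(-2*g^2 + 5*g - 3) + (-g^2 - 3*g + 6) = -3*g^2 + 2*g + 3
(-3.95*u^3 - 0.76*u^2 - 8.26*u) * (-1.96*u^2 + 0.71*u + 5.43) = 7.742*u^5 - 1.3149*u^4 - 5.7985*u^3 - 9.9914*u^2 - 44.8518*u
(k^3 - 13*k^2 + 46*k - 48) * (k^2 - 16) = k^5 - 13*k^4 + 30*k^3 + 160*k^2 - 736*k + 768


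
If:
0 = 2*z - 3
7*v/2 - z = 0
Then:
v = 3/7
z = 3/2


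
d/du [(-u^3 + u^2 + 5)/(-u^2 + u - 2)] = (u*(3*u - 2)*(u^2 - u + 2) + (2*u - 1)*(-u^3 + u^2 + 5))/(u^2 - u + 2)^2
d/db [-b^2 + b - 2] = 1 - 2*b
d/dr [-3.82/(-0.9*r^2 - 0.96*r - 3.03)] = (-6.876*r - 3.6672)/(0.9*r^2 + 0.96*r + 3.03)^2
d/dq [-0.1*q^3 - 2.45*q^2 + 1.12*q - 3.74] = -0.3*q^2 - 4.9*q + 1.12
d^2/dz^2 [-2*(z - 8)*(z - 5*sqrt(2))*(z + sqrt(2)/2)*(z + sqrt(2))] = -24*z^2 + 42*sqrt(2)*z + 96*z - 112*sqrt(2) + 56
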